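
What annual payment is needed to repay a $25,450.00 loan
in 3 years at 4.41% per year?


Formula: PMT = PV * r / (1 - (1+r)^(-n))
Denominator: 1 - (1 + 0.0441)^(-3) = 0.121435
Numerator: $25,450.00 * 0.0441 = 1122.345
PMT = 1122.345 / 0.121435 = $9,242.32

$9,242.32


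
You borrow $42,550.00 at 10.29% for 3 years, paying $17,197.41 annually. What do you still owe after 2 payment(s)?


Formula: Balance = PV*(1+r)^k - PMT*((1+r)^k - 1)/r
Growth: (1 + 0.1029)^2 = 1.216388
Accumulated factor: ((1+r)^k - 1)/r = 2.1029
Balance = $42,550.00 * 1.216388 - $17,197.41 * 2.1029
Balance = $15,592.89

$15,592.89


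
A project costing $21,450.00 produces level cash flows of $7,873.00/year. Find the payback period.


Formula: Payback = investment / annual cash flow
Substituting: Payback = $21,450.00 / $7,873.00
Payback = 2.7245 years

2.7245 years


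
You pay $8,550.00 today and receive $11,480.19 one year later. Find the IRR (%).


Formula: IRR = C1/C0 - 1
Substituting: IRR = $11,480.19 / $8,550.00 - 1
Ratio: 1.342712 - 1 = 0.342712
IRR = 34.2712%

34.2712%


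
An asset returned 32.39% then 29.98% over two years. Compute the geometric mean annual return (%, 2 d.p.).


Formula: Geometric mean = ((1+r1)*(1+r2))^(1/2) - 1
Product: (1 + 0.3239) * (1 + 0.2998) = 1.3239 * 1.2998 = 1.720805
Square root: 1.720805^0.5 = 1.311795
Geometric mean = 1.311795 - 1 = 0.311795
As percentage: 31.18%

31.18%


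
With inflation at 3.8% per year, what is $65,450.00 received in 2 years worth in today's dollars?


Formula: Real value = nominal / (1 + inflation)^years
Price level: (1 + 0.038)^2 = 1.077444
Real value = $65,450.00 / 1.077444 = $60,745.62

$60,745.62


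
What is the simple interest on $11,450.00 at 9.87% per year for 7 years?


Formula: I = P * r * t
Substituting: I = $11,450.00 * 0.0987 * 7
Step: I = $11,450.00 * 0.6909
I = $7,910.81

$7,910.81


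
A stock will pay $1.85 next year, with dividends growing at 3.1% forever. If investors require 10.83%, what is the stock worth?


Formula: P = D1 / (r - g)
Spread: r - g = 0.1083 - 0.031 = 0.0773
Substituting: P = $1.85 / 0.0773
P = $23.93

$23.93


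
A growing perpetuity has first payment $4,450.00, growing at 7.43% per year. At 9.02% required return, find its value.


Formula: PV = C / (r - g)
Spread: r - g = 0.0902 - 0.0743 = 0.0159
Substituting: PV = $4,450.00 / 0.0159
PV = $279,874.21

$279,874.21


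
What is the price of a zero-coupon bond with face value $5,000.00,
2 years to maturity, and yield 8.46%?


Formula: Price = FV / (1 + r)^n
Substituting: Price = $5,000.00 / (1 + 0.0846)^2
Discount factor: (1.0846)^2 = 1.176357
Price = $5,000.00 / 1.176357 = $4,250.41

$4,250.41


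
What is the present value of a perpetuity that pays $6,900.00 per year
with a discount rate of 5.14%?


Formula: PV = C / r
Substituting: PV = $6,900.00 / 0.0514
PV = $134,241.25

$134,241.25


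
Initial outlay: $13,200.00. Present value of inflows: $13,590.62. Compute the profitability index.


Formula: PI = PV(cash flows) / initial investment
Substituting: PI = $13,590.62 / $13,200.00
PI = 1.0296

1.0296


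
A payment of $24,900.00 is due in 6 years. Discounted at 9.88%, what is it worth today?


Formula: PV = FV / (1 + r)^n
Substituting: PV = $24,900.00 / (1 + 0.0988)^6
Discount factor: (1.0988)^6 = 1.759997
PV = $24,900.00 / 1.759997 = $14,147.75

$14,147.75


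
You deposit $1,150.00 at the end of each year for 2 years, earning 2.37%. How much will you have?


Formula: FV = PMT * ((1+r)^n - 1) / r
Growth factor: (1 + 0.0237)^2 = 1.047962
Numerator: 1.047962 - 1 = 0.047962
FV = $1,150.00 * 0.047962 / 0.0237 = $2,327.26

$2,327.26


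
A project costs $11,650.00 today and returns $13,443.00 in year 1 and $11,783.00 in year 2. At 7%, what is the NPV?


Formula: NPV = C0 + C1/(1+r) + C2/(1+r)^2
Discount C1: $13,443.00 / (1 + 0.07) = $12,563.55
Discount C2: $11,783.00 / (1 + 0.07)^2 = $10,291.73
NPV = -$11,650.00 + $12,563.55 + $10,291.73 = $11,205.28

$11,205.28


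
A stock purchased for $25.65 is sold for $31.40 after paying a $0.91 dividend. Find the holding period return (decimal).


Formula: HPR = (P1 - P0 + D) / P0
Gain: $31.40 - $25.65 + $0.91 = $6.66
HPR = $6.66 / $25.65 = 0.2596

0.2596


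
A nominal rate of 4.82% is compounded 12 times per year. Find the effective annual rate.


Formula: EAR = (1 + r/m)^m - 1
Period rate: r/m = 0.0482 / 12 = 0.004017
Compounding: (1 + 0.004017)^12 = 1.049279
EAR = 1.049279 - 1 = 0.049279

0.049279


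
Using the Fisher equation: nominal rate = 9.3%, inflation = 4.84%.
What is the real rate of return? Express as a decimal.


Formula: (1 + r_real) = (1 + r_nom) / (1 + inflation)
Substituting: (1 + r_real) = 1.093 / 1.0484
(1 + r_real) = 1.042541
r_real = 1.042541 - 1 = 0.042541

0.042541


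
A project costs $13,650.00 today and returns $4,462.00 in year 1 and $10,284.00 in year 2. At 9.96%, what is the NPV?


Formula: NPV = C0 + C1/(1+r) + C2/(1+r)^2
Discount C1: $4,462.00 / (1 + 0.0996) = $4,057.84
Discount C2: $10,284.00 / (1 + 0.0996)^2 = $8,505.36
NPV = -$13,650.00 + $4,057.84 + $8,505.36 = -$1,086.80

-$1,086.80


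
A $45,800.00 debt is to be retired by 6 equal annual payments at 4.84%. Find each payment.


Formula: PMT = PV * r / (1 - (1+r)^(-n))
Denominator: 1 - (1 + 0.0484)^(-6) = 0.246926
Numerator: $45,800.00 * 0.0484 = 2216.72
PMT = 2216.72 / 0.246926 = $8,977.28

$8,977.28


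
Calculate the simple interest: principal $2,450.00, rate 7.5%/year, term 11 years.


Formula: I = P * r * t
Substituting: I = $2,450.00 * 0.075 * 11
Step: I = $2,450.00 * 0.825
I = $2,021.25

$2,021.25


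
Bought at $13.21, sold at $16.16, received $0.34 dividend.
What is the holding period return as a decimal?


Formula: HPR = (P1 - P0 + D) / P0
Gain: $16.16 - $13.21 + $0.34 = $3.29
HPR = $3.29 / $13.21 = 0.2491

0.2491


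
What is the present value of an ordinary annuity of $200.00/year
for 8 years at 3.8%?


Formula: PV = PMT * (1 - (1+r)^(-n)) / r
Discount factor: (1 + 0.038)^(-8) = 0.74203
Bracket: 1 - 0.74203 = 0.25797
PV = $200.00 * 0.25797 / 0.038 = $1,357.74

$1,357.74


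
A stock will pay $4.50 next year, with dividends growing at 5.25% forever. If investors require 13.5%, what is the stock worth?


Formula: P = D1 / (r - g)
Spread: r - g = 0.135 - 0.0525 = 0.0825
Substituting: P = $4.50 / 0.0825
P = $54.55

$54.55


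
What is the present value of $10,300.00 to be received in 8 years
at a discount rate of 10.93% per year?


Formula: PV = FV / (1 + r)^n
Substituting: PV = $10,300.00 / (1 + 0.1093)^8
Discount factor: (1.1093)^8 = 2.292937
PV = $10,300.00 / 2.292937 = $4,492.06

$4,492.06


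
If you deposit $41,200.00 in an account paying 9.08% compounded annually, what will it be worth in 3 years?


Formula: FV = P * (1 + r)^n
Substituting: FV = $41,200.00 * (1 + 0.0908)^3
Growth factor: (1.0908)^3 = 1.297883
FV = $41,200.00 * 1.297883 = $53,472.76

$53,472.76


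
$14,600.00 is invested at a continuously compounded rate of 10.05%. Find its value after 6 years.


Formula: FV = P * e^(r*t)
Exponent: r*t = 0.1005 * 6 = 0.603
e^(0.603) = 1.827593
FV = $14,600.00 * 1.827593 = $26,682.86

$26,682.86


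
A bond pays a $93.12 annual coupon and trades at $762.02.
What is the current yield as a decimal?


Formula: Current yield = annual coupon / price
Substituting: CY = $93.12 / $762.02
CY = 0.122202

0.122202


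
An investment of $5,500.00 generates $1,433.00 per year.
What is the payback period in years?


Formula: Payback = investment / annual cash flow
Substituting: Payback = $5,500.00 / $1,433.00
Payback = 3.8381 years

3.8381 years


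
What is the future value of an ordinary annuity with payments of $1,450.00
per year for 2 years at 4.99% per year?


Formula: FV = PMT * ((1+r)^n - 1) / r
Growth factor: (1 + 0.0499)^2 = 1.10229
Numerator: 1.10229 - 1 = 0.10229
FV = $1,450.00 * 0.10229 / 0.0499 = $2,972.36

$2,972.36


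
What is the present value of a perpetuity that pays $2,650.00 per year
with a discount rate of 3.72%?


Formula: PV = C / r
Substituting: PV = $2,650.00 / 0.0372
PV = $71,236.56

$71,236.56


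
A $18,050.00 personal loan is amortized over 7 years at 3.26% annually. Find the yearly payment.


Formula: PMT = PV * r / (1 - (1+r)^(-n))
Denominator: 1 - (1 + 0.0326)^(-7) = 0.201132
Numerator: $18,050.00 * 0.0326 = 588.43
PMT = 588.43 / 0.201132 = $2,925.59

$2,925.59


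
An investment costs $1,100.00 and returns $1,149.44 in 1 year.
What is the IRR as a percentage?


Formula: IRR = C1/C0 - 1
Substituting: IRR = $1,149.44 / $1,100.00 - 1
Ratio: 1.044945 - 1 = 0.044945
IRR = 4.4945%

4.4945%


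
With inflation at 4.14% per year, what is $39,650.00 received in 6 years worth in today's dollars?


Formula: Real value = nominal / (1 + inflation)^years
Price level: (1 + 0.0414)^6 = 1.275573
Real value = $39,650.00 / 1.275573 = $31,084.06

$31,084.06


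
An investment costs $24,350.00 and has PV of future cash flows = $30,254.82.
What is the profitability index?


Formula: PI = PV(cash flows) / initial investment
Substituting: PI = $30,254.82 / $24,350.00
PI = 1.2425

1.2425


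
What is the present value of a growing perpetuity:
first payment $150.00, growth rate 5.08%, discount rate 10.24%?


Formula: PV = C / (r - g)
Spread: r - g = 0.1024 - 0.0508 = 0.0516
Substituting: PV = $150.00 / 0.0516
PV = $2,906.98

$2,906.98


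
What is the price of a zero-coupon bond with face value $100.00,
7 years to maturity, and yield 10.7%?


Formula: Price = FV / (1 + r)^n
Substituting: Price = $100.00 / (1 + 0.107)^7
Discount factor: (1.107)^7 = 2.037198
Price = $100.00 / 2.037198 = $49.09

$49.09


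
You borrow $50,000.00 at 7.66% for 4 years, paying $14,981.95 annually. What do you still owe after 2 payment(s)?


Formula: Balance = PV*(1+r)^k - PMT*((1+r)^k - 1)/r
Growth: (1 + 0.0766)^2 = 1.159068
Accumulated factor: ((1+r)^k - 1)/r = 2.0766
Balance = $50,000.00 * 1.159068 - $14,981.95 * 2.0766
Balance = $26,841.86

$26,841.86


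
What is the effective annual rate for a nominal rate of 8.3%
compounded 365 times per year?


Formula: EAR = (1 + r/m)^m - 1
Period rate: r/m = 0.083 / 365 = 0.000227
Compounding: (1 + 0.000227)^365 = 1.086532
EAR = 1.086532 - 1 = 0.086532

0.086532


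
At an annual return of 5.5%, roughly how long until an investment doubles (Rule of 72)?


Formula: Years ≈ 72 / r
Substituting: Years ≈ 72 / 5.5
Years ≈ 13.1

13.1 years


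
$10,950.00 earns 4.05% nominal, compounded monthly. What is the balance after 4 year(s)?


Formula: FV = P * (1 + r/m)^(m*t)
Period rate: r/m = 0.0405 / 12 = 0.003375
Total periods: m*t = 12 * 4 = 48
Growth factor: (1 + 0.003375)^48 = 1.17554
FV = $10,950.00 * 1.17554 = $12,872.16

$12,872.16


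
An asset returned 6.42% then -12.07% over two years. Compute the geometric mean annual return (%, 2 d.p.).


Formula: Geometric mean = ((1+r1)*(1+r2))^(1/2) - 1
Product: (1 + 0.0642) * (1 + -0.1207) = 1.0642 * 0.8793 = 0.935751
Square root: 0.935751^0.5 = 0.967342
Geometric mean = 0.967342 - 1 = -0.032658
As percentage: -3.27%

-3.27%


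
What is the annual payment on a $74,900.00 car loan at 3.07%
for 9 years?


Formula: PMT = PV * r / (1 - (1+r)^(-n))
Denominator: 1 - (1 + 0.0307)^(-9) = 0.238255
Numerator: $74,900.00 * 0.0307 = 2299.43
PMT = 2299.43 / 0.238255 = $9,651.12

$9,651.12


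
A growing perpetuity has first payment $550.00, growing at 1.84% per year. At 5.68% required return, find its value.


Formula: PV = C / (r - g)
Spread: r - g = 0.0568 - 0.0184 = 0.0384
Substituting: PV = $550.00 / 0.0384
PV = $14,322.92

$14,322.92


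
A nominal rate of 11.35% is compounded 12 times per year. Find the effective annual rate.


Formula: EAR = (1 + r/m)^m - 1
Period rate: r/m = 0.1135 / 12 = 0.009458
Compounding: (1 + 0.009458)^12 = 1.119595
EAR = 1.119595 - 1 = 0.119595

0.119595


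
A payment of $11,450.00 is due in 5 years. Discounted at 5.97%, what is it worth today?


Formula: PV = FV / (1 + r)^n
Substituting: PV = $11,450.00 / (1 + 0.0597)^5
Discount factor: (1.0597)^5 = 1.336333
PV = $11,450.00 / 1.336333 = $8,568.22

$8,568.22


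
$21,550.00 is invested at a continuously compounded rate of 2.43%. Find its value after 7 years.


Formula: FV = P * e^(r*t)
Exponent: r*t = 0.0243 * 7 = 0.1701
e^(0.1701) = 1.185423
FV = $21,550.00 * 1.185423 = $25,545.87

$25,545.87


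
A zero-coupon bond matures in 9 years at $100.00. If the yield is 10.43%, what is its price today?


Formula: Price = FV / (1 + r)^n
Substituting: Price = $100.00 / (1 + 0.1043)^9
Discount factor: (1.1043)^9 = 2.442214
Price = $100.00 / 2.442214 = $40.95

$40.95


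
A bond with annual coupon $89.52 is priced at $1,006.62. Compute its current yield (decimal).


Formula: Current yield = annual coupon / price
Substituting: CY = $89.52 / $1,006.62
CY = 0.088931

0.088931


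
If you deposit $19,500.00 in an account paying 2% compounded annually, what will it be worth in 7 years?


Formula: FV = P * (1 + r)^n
Substituting: FV = $19,500.00 * (1 + 0.02)^7
Growth factor: (1.02)^7 = 1.148686
FV = $19,500.00 * 1.148686 = $22,399.37

$22,399.37


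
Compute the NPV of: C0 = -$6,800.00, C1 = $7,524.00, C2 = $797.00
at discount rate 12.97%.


Formula: NPV = C0 + C1/(1+r) + C2/(1+r)^2
Discount C1: $7,524.00 / (1 + 0.1297) = $6,660.18
Discount C2: $797.00 / (1 + 0.1297)^2 = $624.50
NPV = -$6,800.00 + $6,660.18 + $624.50 = $484.67

$484.67


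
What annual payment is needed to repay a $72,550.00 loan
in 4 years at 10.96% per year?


Formula: PMT = PV * r / (1 - (1+r)^(-n))
Denominator: 1 - (1 + 0.1096)^(-4) = 0.340319
Numerator: $72,550.00 * 0.1096 = 7951.48
PMT = 7951.48 / 0.340319 = $23,364.81

$23,364.81


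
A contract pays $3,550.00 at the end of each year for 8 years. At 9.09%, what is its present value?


Formula: PV = PMT * (1 - (1+r)^(-n)) / r
Discount factor: (1 + 0.0909)^(-8) = 0.498563
Bracket: 1 - 0.498563 = 0.501437
PV = $3,550.00 * 0.501437 / 0.0909 = $19,583.05

$19,583.05


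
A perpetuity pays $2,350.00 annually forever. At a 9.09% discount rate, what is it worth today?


Formula: PV = C / r
Substituting: PV = $2,350.00 / 0.0909
PV = $25,852.59

$25,852.59


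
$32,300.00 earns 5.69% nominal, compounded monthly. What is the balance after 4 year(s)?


Formula: FV = P * (1 + r/m)^(m*t)
Period rate: r/m = 0.0569 / 12 = 0.004742
Total periods: m*t = 12 * 4 = 48
Growth factor: (1 + 0.004742)^48 = 1.254908
FV = $32,300.00 * 1.254908 = $40,533.52

$40,533.52


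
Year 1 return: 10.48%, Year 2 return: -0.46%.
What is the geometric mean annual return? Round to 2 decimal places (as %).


Formula: Geometric mean = ((1+r1)*(1+r2))^(1/2) - 1
Product: (1 + 0.1048) * (1 + -0.0046) = 1.1048 * 0.9954 = 1.099718
Square root: 1.099718^0.5 = 1.048674
Geometric mean = 1.048674 - 1 = 0.048674
As percentage: 4.87%

4.87%


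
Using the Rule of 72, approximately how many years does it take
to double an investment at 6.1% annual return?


Formula: Years ≈ 72 / r
Substituting: Years ≈ 72 / 6.1
Years ≈ 11.8

11.8 years


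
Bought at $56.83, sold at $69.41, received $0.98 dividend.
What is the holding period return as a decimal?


Formula: HPR = (P1 - P0 + D) / P0
Gain: $69.41 - $56.83 + $0.98 = $13.56
HPR = $13.56 / $56.83 = 0.2386

0.2386


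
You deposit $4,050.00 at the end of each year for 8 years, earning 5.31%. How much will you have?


Formula: FV = PMT * ((1+r)^n - 1) / r
Growth factor: (1 + 0.0531)^8 = 1.512714
Numerator: 1.512714 - 1 = 0.512714
FV = $4,050.00 * 0.512714 / 0.0531 = $39,105.33

$39,105.33


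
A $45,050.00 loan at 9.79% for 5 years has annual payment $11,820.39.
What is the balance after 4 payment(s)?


Formula: Balance = PV*(1+r)^k - PMT*((1+r)^k - 1)/r
Growth: (1 + 0.0979)^4 = 1.452952
Accumulated factor: ((1+r)^k - 1)/r = 4.626676
Balance = $45,050.00 * 1.452952 - $11,820.39 * 4.626676
Balance = $10,766.35

$10,766.35


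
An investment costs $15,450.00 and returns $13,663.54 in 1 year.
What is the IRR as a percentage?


Formula: IRR = C1/C0 - 1
Substituting: IRR = $13,663.54 / $15,450.00 - 1
Ratio: 0.884372 - 1 = -0.115628
IRR = -11.5628%

-11.5628%


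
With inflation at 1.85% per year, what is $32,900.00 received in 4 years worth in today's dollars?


Formula: Real value = nominal / (1 + inflation)^years
Price level: (1 + 0.0185)^4 = 1.076079
Real value = $32,900.00 / 1.076079 = $30,573.97

$30,573.97


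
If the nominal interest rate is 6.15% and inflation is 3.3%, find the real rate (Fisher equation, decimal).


Formula: (1 + r_real) = (1 + r_nom) / (1 + inflation)
Substituting: (1 + r_real) = 1.0615 / 1.033
(1 + r_real) = 1.02759
r_real = 1.02759 - 1 = 0.02759

0.02759


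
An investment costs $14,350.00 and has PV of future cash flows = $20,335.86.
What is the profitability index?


Formula: PI = PV(cash flows) / initial investment
Substituting: PI = $20,335.86 / $14,350.00
PI = 1.4171

1.4171


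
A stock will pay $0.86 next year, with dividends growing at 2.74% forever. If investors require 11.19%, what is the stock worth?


Formula: P = D1 / (r - g)
Spread: r - g = 0.1119 - 0.0274 = 0.0845
Substituting: P = $0.86 / 0.0845
P = $10.18

$10.18


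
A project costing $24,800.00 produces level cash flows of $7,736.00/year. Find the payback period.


Formula: Payback = investment / annual cash flow
Substituting: Payback = $24,800.00 / $7,736.00
Payback = 3.2058 years

3.2058 years


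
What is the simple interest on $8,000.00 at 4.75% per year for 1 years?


Formula: I = P * r * t
Substituting: I = $8,000.00 * 0.0475 * 1
Step: I = $8,000.00 * 0.0475
I = $380.00

$380.00


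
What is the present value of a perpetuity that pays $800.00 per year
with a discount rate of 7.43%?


Formula: PV = C / r
Substituting: PV = $800.00 / 0.0743
PV = $10,767.16

$10,767.16


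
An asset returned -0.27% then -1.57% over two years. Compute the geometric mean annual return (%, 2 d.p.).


Formula: Geometric mean = ((1+r1)*(1+r2))^(1/2) - 1
Product: (1 + -0.0027) * (1 + -0.0157) = 0.9973 * 0.9843 = 0.981642
Square root: 0.981642^0.5 = 0.990779
Geometric mean = 0.990779 - 1 = -0.009221
As percentage: -0.92%

-0.92%


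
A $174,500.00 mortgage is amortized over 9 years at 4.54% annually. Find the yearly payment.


Formula: PMT = PV * r / (1 - (1+r)^(-n))
Denominator: 1 - (1 + 0.0454)^(-9) = 0.329409
Numerator: $174,500.00 * 0.0454 = 7922.3
PMT = 7922.3 / 0.329409 = $24,050.02

$24,050.02


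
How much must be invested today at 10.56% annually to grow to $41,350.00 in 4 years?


Formula: PV = FV / (1 + r)^n
Substituting: PV = $41,350.00 / (1 + 0.1056)^4
Discount factor: (1.1056)^4 = 1.494143
PV = $41,350.00 / 1.494143 = $27,674.73

$27,674.73


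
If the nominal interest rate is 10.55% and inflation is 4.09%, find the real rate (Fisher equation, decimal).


Formula: (1 + r_real) = (1 + r_nom) / (1 + inflation)
Substituting: (1 + r_real) = 1.1055 / 1.0409
(1 + r_real) = 1.062062
r_real = 1.062062 - 1 = 0.062062

0.062062


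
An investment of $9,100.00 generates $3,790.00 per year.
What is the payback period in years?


Formula: Payback = investment / annual cash flow
Substituting: Payback = $9,100.00 / $3,790.00
Payback = 2.4011 years

2.4011 years


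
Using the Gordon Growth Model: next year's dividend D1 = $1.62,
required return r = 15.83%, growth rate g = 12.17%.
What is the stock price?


Formula: P = D1 / (r - g)
Spread: r - g = 0.1583 - 0.1217 = 0.0366
Substituting: P = $1.62 / 0.0366
P = $44.26

$44.26


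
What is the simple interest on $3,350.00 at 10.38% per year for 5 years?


Formula: I = P * r * t
Substituting: I = $3,350.00 * 0.1038 * 5
Step: I = $3,350.00 * 0.519
I = $1,738.65

$1,738.65


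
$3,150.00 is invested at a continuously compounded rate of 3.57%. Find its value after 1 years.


Formula: FV = P * e^(r*t)
Exponent: r*t = 0.0357 * 1 = 0.0357
e^(0.0357) = 1.036345
FV = $3,150.00 * 1.036345 = $3,264.49

$3,264.49


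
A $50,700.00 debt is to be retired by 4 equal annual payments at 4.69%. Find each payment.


Formula: PMT = PV * r / (1 - (1+r)^(-n))
Denominator: 1 - (1 + 0.0469)^(-4) = 0.16751
Numerator: $50,700.00 * 0.0469 = 2377.83
PMT = 2377.83 / 0.16751 = $14,195.18

$14,195.18


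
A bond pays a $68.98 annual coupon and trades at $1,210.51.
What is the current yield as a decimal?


Formula: Current yield = annual coupon / price
Substituting: CY = $68.98 / $1,210.51
CY = 0.056984

0.056984


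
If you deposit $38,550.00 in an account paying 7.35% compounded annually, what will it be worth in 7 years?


Formula: FV = P * (1 + r)^n
Substituting: FV = $38,550.00 * (1 + 0.0735)^7
Growth factor: (1.0735)^7 = 1.642912
FV = $38,550.00 * 1.642912 = $63,334.26

$63,334.26


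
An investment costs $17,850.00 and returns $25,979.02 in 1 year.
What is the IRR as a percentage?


Formula: IRR = C1/C0 - 1
Substituting: IRR = $25,979.02 / $17,850.00 - 1
Ratio: 1.455407 - 1 = 0.455407
IRR = 45.5407%

45.5407%


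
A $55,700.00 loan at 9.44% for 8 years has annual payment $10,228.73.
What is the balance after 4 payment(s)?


Formula: Balance = PV*(1+r)^k - PMT*((1+r)^k - 1)/r
Growth: (1 + 0.0944)^4 = 1.434513
Accumulated factor: ((1+r)^k - 1)/r = 4.602887
Balance = $55,700.00 * 1.434513 - $10,228.73 * 4.602887
Balance = $32,820.66

$32,820.66


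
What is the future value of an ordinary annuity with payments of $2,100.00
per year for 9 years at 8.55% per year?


Formula: FV = PMT * ((1+r)^n - 1) / r
Growth factor: (1 + 0.0855)^9 = 2.092514
Numerator: 2.092514 - 1 = 1.092514
FV = $2,100.00 * 1.092514 / 0.0855 = $26,833.69

$26,833.69


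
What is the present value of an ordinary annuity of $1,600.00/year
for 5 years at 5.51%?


Formula: PV = PMT * (1 - (1+r)^(-n)) / r
Discount factor: (1 + 0.0551)^(-5) = 0.764772
Bracket: 1 - 0.764772 = 0.235228
PV = $1,600.00 * 0.235228 / 0.0551 = $6,830.58

$6,830.58


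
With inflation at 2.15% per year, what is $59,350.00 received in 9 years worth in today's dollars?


Formula: Real value = nominal / (1 + inflation)^years
Price level: (1 + 0.0215)^9 = 1.211003
Real value = $59,350.00 / 1.211003 = $49,008.95

$49,008.95


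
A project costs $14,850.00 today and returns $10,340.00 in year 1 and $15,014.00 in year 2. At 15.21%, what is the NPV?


Formula: NPV = C0 + C1/(1+r) + C2/(1+r)^2
Discount C1: $10,340.00 / (1 + 0.1521) = $8,974.92
Discount C2: $15,014.00 / (1 + 0.1521)^2 = $11,311.39
NPV = -$14,850.00 + $8,974.92 + $11,311.39 = $5,436.31

$5,436.31


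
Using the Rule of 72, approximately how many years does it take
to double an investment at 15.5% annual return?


Formula: Years ≈ 72 / r
Substituting: Years ≈ 72 / 15.5
Years ≈ 4.6

4.6 years


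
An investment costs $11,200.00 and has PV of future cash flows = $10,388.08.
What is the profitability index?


Formula: PI = PV(cash flows) / initial investment
Substituting: PI = $10,388.08 / $11,200.00
PI = 0.9275

0.9275


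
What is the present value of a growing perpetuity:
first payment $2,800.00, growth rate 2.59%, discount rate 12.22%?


Formula: PV = C / (r - g)
Spread: r - g = 0.1222 - 0.0259 = 0.0963
Substituting: PV = $2,800.00 / 0.0963
PV = $29,075.80

$29,075.80


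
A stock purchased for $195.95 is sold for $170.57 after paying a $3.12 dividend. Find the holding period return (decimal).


Formula: HPR = (P1 - P0 + D) / P0
Gain: $170.57 - $195.95 + $3.12 = -$22.26
HPR = -$22.26 / $195.95 = -0.1136

-0.1136


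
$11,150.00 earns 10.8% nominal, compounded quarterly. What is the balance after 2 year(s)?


Formula: FV = P * (1 + r/m)^(m*t)
Period rate: r/m = 0.108 / 4 = 0.027
Total periods: m*t = 4 * 2 = 8
Growth factor: (1 + 0.027)^8 = 1.237552
FV = $11,150.00 * 1.237552 = $13,798.71

$13,798.71


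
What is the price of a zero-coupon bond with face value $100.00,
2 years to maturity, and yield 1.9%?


Formula: Price = FV / (1 + r)^n
Substituting: Price = $100.00 / (1 + 0.019)^2
Discount factor: (1.019)^2 = 1.038361
Price = $100.00 / 1.038361 = $96.31

$96.31


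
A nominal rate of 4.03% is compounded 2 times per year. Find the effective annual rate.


Formula: EAR = (1 + r/m)^m - 1
Period rate: r/m = 0.0403 / 2 = 0.02015
Compounding: (1 + 0.02015)^2 = 1.040706
EAR = 1.040706 - 1 = 0.040706

0.040706


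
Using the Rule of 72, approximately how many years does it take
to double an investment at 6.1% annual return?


Formula: Years ≈ 72 / r
Substituting: Years ≈ 72 / 6.1
Years ≈ 11.8

11.8 years


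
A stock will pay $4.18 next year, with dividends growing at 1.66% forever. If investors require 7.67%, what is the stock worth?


Formula: P = D1 / (r - g)
Spread: r - g = 0.0767 - 0.0166 = 0.0601
Substituting: P = $4.18 / 0.0601
P = $69.55

$69.55


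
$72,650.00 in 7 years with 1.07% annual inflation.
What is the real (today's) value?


Formula: Real value = nominal / (1 + inflation)^years
Price level: (1 + 0.0107)^7 = 1.077348
Real value = $72,650.00 / 1.077348 = $67,434.13

$67,434.13


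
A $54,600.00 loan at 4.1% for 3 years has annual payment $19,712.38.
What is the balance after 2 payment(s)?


Formula: Balance = PV*(1+r)^k - PMT*((1+r)^k - 1)/r
Growth: (1 + 0.041)^2 = 1.083681
Accumulated factor: ((1+r)^k - 1)/r = 2.041
Balance = $54,600.00 * 1.083681 - $19,712.38 * 2.041
Balance = $18,936.02

$18,936.02


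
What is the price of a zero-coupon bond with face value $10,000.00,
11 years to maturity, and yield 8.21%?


Formula: Price = FV / (1 + r)^n
Substituting: Price = $10,000.00 / (1 + 0.0821)^11
Discount factor: (1.0821)^11 = 2.381998
Price = $10,000.00 / 2.381998 = $4,198.16

$4,198.16


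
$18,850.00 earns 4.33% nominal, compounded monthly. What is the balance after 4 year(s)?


Formula: FV = P * (1 + r/m)^(m*t)
Period rate: r/m = 0.0433 / 12 = 0.003608
Total periods: m*t = 12 * 4 = 48
Growth factor: (1 + 0.003608)^48 = 1.188733
FV = $18,850.00 * 1.188733 = $22,407.62

$22,407.62


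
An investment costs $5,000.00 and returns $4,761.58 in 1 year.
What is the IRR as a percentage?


Formula: IRR = C1/C0 - 1
Substituting: IRR = $4,761.58 / $5,000.00 - 1
Ratio: 0.952316 - 1 = -0.047684
IRR = -4.7684%

-4.7684%


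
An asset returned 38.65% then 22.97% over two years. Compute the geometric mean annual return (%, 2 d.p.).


Formula: Geometric mean = ((1+r1)*(1+r2))^(1/2) - 1
Product: (1 + 0.3865) * (1 + 0.2297) = 1.3865 * 1.2297 = 1.704979
Square root: 1.704979^0.5 = 1.305748
Geometric mean = 1.305748 - 1 = 0.305748
As percentage: 30.57%

30.57%


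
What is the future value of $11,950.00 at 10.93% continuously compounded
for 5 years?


Formula: FV = P * e^(r*t)
Exponent: r*t = 0.1093 * 5 = 0.5465
e^(0.5465) = 1.727197
FV = $11,950.00 * 1.727197 = $20,640.01

$20,640.01


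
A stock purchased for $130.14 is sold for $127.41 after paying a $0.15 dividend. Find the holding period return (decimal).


Formula: HPR = (P1 - P0 + D) / P0
Gain: $127.41 - $130.14 + $0.15 = -$2.58
HPR = -$2.58 / $130.14 = -0.0198

-0.0198


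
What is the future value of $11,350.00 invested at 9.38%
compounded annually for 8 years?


Formula: FV = P * (1 + r)^n
Substituting: FV = $11,350.00 * (1 + 0.0938)^8
Growth factor: (1.0938)^8 = 2.048818
FV = $11,350.00 * 2.048818 = $23,254.08

$23,254.08


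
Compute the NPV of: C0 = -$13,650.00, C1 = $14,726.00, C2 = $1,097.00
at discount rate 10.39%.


Formula: NPV = C0 + C1/(1+r) + C2/(1+r)^2
Discount C1: $14,726.00 / (1 + 0.1039) = $13,339.98
Discount C2: $1,097.00 / (1 + 0.1039)^2 = $900.22
NPV = -$13,650.00 + $13,339.98 + $900.22 = $590.19

$590.19


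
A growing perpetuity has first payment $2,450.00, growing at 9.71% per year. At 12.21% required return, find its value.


Formula: PV = C / (r - g)
Spread: r - g = 0.1221 - 0.0971 = 0.025
Substituting: PV = $2,450.00 / 0.025
PV = $98,000.00

$98,000.00


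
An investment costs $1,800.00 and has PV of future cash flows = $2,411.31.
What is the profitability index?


Formula: PI = PV(cash flows) / initial investment
Substituting: PI = $2,411.31 / $1,800.00
PI = 1.3396

1.3396


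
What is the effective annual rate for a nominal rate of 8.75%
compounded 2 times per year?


Formula: EAR = (1 + r/m)^m - 1
Period rate: r/m = 0.0875 / 2 = 0.04375
Compounding: (1 + 0.04375)^2 = 1.089414
EAR = 1.089414 - 1 = 0.089414

0.089414


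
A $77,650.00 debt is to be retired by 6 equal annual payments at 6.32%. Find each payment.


Formula: PMT = PV * r / (1 - (1+r)^(-n))
Denominator: 1 - (1 + 0.0632)^(-6) = 0.307675
Numerator: $77,650.00 * 0.0632 = 4907.48
PMT = 4907.48 / 0.307675 = $15,950.22

$15,950.22


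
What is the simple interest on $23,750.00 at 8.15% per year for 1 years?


Formula: I = P * r * t
Substituting: I = $23,750.00 * 0.0815 * 1
Step: I = $23,750.00 * 0.0815
I = $1,935.63

$1,935.63


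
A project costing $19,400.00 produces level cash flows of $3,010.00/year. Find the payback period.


Formula: Payback = investment / annual cash flow
Substituting: Payback = $19,400.00 / $3,010.00
Payback = 6.4452 years

6.4452 years


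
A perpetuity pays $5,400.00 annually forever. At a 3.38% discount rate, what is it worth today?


Formula: PV = C / r
Substituting: PV = $5,400.00 / 0.0338
PV = $159,763.31

$159,763.31


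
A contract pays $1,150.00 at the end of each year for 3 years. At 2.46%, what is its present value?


Formula: PV = PMT * (1 - (1+r)^(-n)) / r
Discount factor: (1 + 0.0246)^(-3) = 0.929687
Bracket: 1 - 0.929687 = 0.070313
PV = $1,150.00 * 0.070313 / 0.0246 = $3,286.97

$3,286.97


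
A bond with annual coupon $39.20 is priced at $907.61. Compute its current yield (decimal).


Formula: Current yield = annual coupon / price
Substituting: CY = $39.20 / $907.61
CY = 0.04319

0.04319


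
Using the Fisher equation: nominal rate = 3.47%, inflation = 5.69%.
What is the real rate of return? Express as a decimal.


Formula: (1 + r_real) = (1 + r_nom) / (1 + inflation)
Substituting: (1 + r_real) = 1.0347 / 1.0569
(1 + r_real) = 0.978995
r_real = 0.978995 - 1 = -0.021005

-0.021005


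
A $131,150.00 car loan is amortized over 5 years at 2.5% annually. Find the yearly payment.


Formula: PMT = PV * r / (1 - (1+r)^(-n))
Denominator: 1 - (1 + 0.025)^(-5) = 0.116146
Numerator: $131,150.00 * 0.025 = 3278.75
PMT = 3278.75 / 0.116146 = $28,229.63

$28,229.63


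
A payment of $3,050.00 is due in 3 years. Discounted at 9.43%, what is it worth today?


Formula: PV = FV / (1 + r)^n
Substituting: PV = $3,050.00 / (1 + 0.0943)^3
Discount factor: (1.0943)^3 = 1.310416
PV = $3,050.00 / 1.310416 = $2,327.51

$2,327.51


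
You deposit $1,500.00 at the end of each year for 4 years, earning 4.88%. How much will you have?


Formula: FV = PMT * ((1+r)^n - 1) / r
Growth factor: (1 + 0.0488)^4 = 1.209959
Numerator: 1.209959 - 1 = 0.209959
FV = $1,500.00 * 0.209959 / 0.0488 = $6,453.66

$6,453.66


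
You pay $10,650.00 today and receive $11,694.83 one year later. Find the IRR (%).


Formula: IRR = C1/C0 - 1
Substituting: IRR = $11,694.83 / $10,650.00 - 1
Ratio: 1.098106 - 1 = 0.098106
IRR = 9.8106%

9.8106%


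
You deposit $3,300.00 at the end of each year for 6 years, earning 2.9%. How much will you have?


Formula: FV = PMT * ((1+r)^n - 1) / r
Growth factor: (1 + 0.029)^6 = 1.187114
Numerator: 1.187114 - 1 = 0.187114
FV = $3,300.00 * 0.187114 / 0.029 = $21,292.23

$21,292.23


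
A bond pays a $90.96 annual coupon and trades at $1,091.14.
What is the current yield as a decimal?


Formula: Current yield = annual coupon / price
Substituting: CY = $90.96 / $1,091.14
CY = 0.083362

0.083362


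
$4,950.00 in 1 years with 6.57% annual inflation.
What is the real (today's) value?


Formula: Real value = nominal / (1 + inflation)^years
Price level: (1 + 0.0657)^1 = 1.0657
Real value = $4,950.00 / 1.0657 = $4,644.83

$4,644.83


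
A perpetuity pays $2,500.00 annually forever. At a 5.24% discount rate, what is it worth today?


Formula: PV = C / r
Substituting: PV = $2,500.00 / 0.0524
PV = $47,709.92

$47,709.92


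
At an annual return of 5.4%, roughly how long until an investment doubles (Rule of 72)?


Formula: Years ≈ 72 / r
Substituting: Years ≈ 72 / 5.4
Years ≈ 13.3

13.3 years


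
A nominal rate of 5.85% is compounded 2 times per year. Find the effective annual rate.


Formula: EAR = (1 + r/m)^m - 1
Period rate: r/m = 0.0585 / 2 = 0.02925
Compounding: (1 + 0.02925)^2 = 1.059356
EAR = 1.059356 - 1 = 0.059356

0.059356


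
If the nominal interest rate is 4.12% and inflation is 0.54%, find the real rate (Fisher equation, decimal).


Formula: (1 + r_real) = (1 + r_nom) / (1 + inflation)
Substituting: (1 + r_real) = 1.0412 / 1.0054
(1 + r_real) = 1.035608
r_real = 1.035608 - 1 = 0.035608

0.035608


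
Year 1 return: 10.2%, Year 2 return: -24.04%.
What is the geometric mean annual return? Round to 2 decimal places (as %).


Formula: Geometric mean = ((1+r1)*(1+r2))^(1/2) - 1
Product: (1 + 0.102) * (1 + -0.2404) = 1.102 * 0.7596 = 0.837079
Square root: 0.837079^0.5 = 0.91492
Geometric mean = 0.91492 - 1 = -0.08508
As percentage: -8.51%

-8.51%


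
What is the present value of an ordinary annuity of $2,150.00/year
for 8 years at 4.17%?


Formula: PV = PMT * (1 - (1+r)^(-n)) / r
Discount factor: (1 + 0.0417)^(-8) = 0.721205
Bracket: 1 - 0.721205 = 0.278795
PV = $2,150.00 * 0.278795 / 0.0417 = $14,374.33

$14,374.33


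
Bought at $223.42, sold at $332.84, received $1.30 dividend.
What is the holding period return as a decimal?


Formula: HPR = (P1 - P0 + D) / P0
Gain: $332.84 - $223.42 + $1.30 = $110.72
HPR = $110.72 / $223.42 = 0.4956

0.4956


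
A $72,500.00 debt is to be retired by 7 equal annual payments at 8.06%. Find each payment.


Formula: PMT = PV * r / (1 - (1+r)^(-n))
Denominator: 1 - (1 + 0.0806)^(-7) = 0.418774
Numerator: $72,500.00 * 0.0806 = 5843.5
PMT = 5843.5 / 0.418774 = $13,953.84

$13,953.84


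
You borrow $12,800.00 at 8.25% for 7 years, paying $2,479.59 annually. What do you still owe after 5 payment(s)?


Formula: Balance = PV*(1+r)^k - PMT*((1+r)^k - 1)/r
Growth: (1 + 0.0825)^5 = 1.486413
Accumulated factor: ((1+r)^k - 1)/r = 5.895916
Balance = $12,800.00 * 1.486413 - $2,479.59 * 5.895916
Balance = $4,406.63

$4,406.63


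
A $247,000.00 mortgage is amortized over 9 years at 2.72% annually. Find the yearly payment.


Formula: PMT = PV * r / (1 - (1+r)^(-n))
Denominator: 1 - (1 + 0.0272)^(-9) = 0.214575
Numerator: $247,000.00 * 0.0272 = 6718.4
PMT = 6718.4 / 0.214575 = $31,310.31

$31,310.31


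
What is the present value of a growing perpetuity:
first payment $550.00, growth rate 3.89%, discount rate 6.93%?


Formula: PV = C / (r - g)
Spread: r - g = 0.0693 - 0.0389 = 0.0304
Substituting: PV = $550.00 / 0.0304
PV = $18,092.11

$18,092.11


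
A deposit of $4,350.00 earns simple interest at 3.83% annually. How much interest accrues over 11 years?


Formula: I = P * r * t
Substituting: I = $4,350.00 * 0.0383 * 11
Step: I = $4,350.00 * 0.4213
I = $1,832.66

$1,832.66


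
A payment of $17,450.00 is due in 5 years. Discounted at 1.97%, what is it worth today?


Formula: PV = FV / (1 + r)^n
Substituting: PV = $17,450.00 / (1 + 0.0197)^5
Discount factor: (1.0197)^5 = 1.102458
PV = $17,450.00 / 1.102458 = $15,828.27

$15,828.27


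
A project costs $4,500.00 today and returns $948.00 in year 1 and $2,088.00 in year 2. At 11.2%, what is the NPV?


Formula: NPV = C0 + C1/(1+r) + C2/(1+r)^2
Discount C1: $948.00 / (1 + 0.112) = $852.52
Discount C2: $2,088.00 / (1 + 0.112)^2 = $1,688.58
NPV = -$4,500.00 + $852.52 + $1,688.58 = -$1,958.90

-$1,958.90


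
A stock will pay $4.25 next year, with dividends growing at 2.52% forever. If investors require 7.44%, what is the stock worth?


Formula: P = D1 / (r - g)
Spread: r - g = 0.0744 - 0.0252 = 0.0492
Substituting: P = $4.25 / 0.0492
P = $86.38

$86.38


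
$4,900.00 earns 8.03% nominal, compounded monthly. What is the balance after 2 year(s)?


Formula: FV = P * (1 + r/m)^(m*t)
Period rate: r/m = 0.0803 / 12 = 0.006692
Total periods: m*t = 12 * 2 = 24
Growth factor: (1 + 0.006692)^24 = 1.173587
FV = $4,900.00 * 1.173587 = $5,750.58

$5,750.58


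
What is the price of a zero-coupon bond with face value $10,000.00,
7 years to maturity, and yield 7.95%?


Formula: Price = FV / (1 + r)^n
Substituting: Price = $10,000.00 / (1 + 0.0795)^7
Discount factor: (1.0795)^7 = 1.708278
Price = $10,000.00 / 1.708278 = $5,853.85

$5,853.85


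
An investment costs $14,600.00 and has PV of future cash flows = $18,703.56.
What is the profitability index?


Formula: PI = PV(cash flows) / initial investment
Substituting: PI = $18,703.56 / $14,600.00
PI = 1.2811

1.2811


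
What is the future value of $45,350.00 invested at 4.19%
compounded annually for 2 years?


Formula: FV = P * (1 + r)^n
Substituting: FV = $45,350.00 * (1 + 0.0419)^2
Growth factor: (1.0419)^2 = 1.085556
FV = $45,350.00 * 1.085556 = $49,229.95

$49,229.95


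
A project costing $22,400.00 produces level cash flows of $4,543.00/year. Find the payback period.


Formula: Payback = investment / annual cash flow
Substituting: Payback = $22,400.00 / $4,543.00
Payback = 4.9307 years

4.9307 years


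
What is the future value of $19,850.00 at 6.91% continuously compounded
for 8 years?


Formula: FV = P * e^(r*t)
Exponent: r*t = 0.0691 * 8 = 0.5528
e^(0.5528) = 1.738113
FV = $19,850.00 * 1.738113 = $34,501.54

$34,501.54


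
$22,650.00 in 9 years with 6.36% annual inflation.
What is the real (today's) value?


Formula: Real value = nominal / (1 + inflation)^years
Price level: (1 + 0.0636)^9 = 1.741827
Real value = $22,650.00 / 1.741827 = $13,003.59

$13,003.59


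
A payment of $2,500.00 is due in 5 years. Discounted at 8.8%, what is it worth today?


Formula: PV = FV / (1 + r)^n
Substituting: PV = $2,500.00 / (1 + 0.088)^5
Discount factor: (1.088)^5 = 1.52456
PV = $2,500.00 / 1.52456 = $1,639.82

$1,639.82


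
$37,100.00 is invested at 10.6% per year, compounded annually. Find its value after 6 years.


Formula: FV = P * (1 + r)^n
Substituting: FV = $37,100.00 * (1 + 0.106)^6
Growth factor: (1.106)^6 = 1.830336
FV = $37,100.00 * 1.830336 = $67,905.46

$67,905.46


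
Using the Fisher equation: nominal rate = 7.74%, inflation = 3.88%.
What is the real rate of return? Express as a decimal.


Formula: (1 + r_real) = (1 + r_nom) / (1 + inflation)
Substituting: (1 + r_real) = 1.0774 / 1.0388
(1 + r_real) = 1.037158
r_real = 1.037158 - 1 = 0.037158

0.037158


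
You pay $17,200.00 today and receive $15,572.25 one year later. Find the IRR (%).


Formula: IRR = C1/C0 - 1
Substituting: IRR = $15,572.25 / $17,200.00 - 1
Ratio: 0.905363 - 1 = -0.094637
IRR = -9.4637%

-9.4637%


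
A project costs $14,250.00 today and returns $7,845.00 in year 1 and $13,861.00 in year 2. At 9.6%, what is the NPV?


Formula: NPV = C0 + C1/(1+r) + C2/(1+r)^2
Discount C1: $7,845.00 / (1 + 0.096) = $7,157.85
Discount C2: $13,861.00 / (1 + 0.096)^2 = $11,539.14
NPV = -$14,250.00 + $7,157.85 + $11,539.14 = $4,446.99

$4,446.99


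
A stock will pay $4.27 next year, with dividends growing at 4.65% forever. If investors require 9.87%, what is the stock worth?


Formula: P = D1 / (r - g)
Spread: r - g = 0.0987 - 0.0465 = 0.0522
Substituting: P = $4.27 / 0.0522
P = $81.80

$81.80


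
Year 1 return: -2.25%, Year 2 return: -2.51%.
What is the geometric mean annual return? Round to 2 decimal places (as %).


Formula: Geometric mean = ((1+r1)*(1+r2))^(1/2) - 1
Product: (1 + -0.0225) * (1 + -0.0251) = 0.9775 * 0.9749 = 0.952965
Square root: 0.952965^0.5 = 0.976199
Geometric mean = 0.976199 - 1 = -0.023801
As percentage: -2.38%

-2.38%
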